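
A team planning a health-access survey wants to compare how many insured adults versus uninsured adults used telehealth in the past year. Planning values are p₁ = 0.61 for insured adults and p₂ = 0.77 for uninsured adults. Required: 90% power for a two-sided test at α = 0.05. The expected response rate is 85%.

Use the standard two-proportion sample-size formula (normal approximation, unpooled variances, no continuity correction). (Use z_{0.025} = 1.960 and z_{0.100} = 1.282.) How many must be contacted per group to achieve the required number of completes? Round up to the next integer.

n = 201 per group

n = (z_{α/2} + z_β)² · [p₁(1−p₁) + p₂(1−p₂)] / (p₁ − p₂)²
  = (1.960 + 1.282)² · (0.61·0.39 + 0.77·0.23) / (-0.16)²
  = (3.242)² · (0.2379 + 0.1771) / 0.0256
  = 10.5106 · 0.4150 / 0.0256
  = 170.39
Adjust for 85% response: 170.39 / 0.85 = 200.45.
Round up → n = 201 per group.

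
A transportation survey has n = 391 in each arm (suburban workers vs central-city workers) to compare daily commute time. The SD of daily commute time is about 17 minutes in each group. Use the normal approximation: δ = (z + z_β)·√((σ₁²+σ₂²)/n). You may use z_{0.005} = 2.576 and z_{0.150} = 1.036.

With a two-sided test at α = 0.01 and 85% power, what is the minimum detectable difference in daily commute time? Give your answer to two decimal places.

Minimum detectable difference ≈ 4.39 minutes

δ = (z_{α/2} + z_β) · √((σ₁²+σ₂²)/n)
  = (2.576 + 1.036) · √(578/391)
  = 3.612 · √1.4783
  = 3.612 · 1.2158
  = 4.3916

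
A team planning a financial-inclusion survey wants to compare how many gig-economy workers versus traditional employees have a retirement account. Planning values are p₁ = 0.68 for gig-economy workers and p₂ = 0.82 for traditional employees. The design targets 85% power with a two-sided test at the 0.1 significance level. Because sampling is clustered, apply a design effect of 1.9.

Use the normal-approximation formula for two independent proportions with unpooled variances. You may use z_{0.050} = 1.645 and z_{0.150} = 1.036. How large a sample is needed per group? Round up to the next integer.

n = 255 per group

n = (z_{α/2} + z_β)² · [p₁(1−p₁) + p₂(1−p₂)] / (p₁ − p₂)²
  = (1.645 + 1.036)² · (0.68·0.32 + 0.82·0.18) / (-0.14)²
  = (2.681)² · (0.2176 + 0.1476) / 0.0196
  = 7.1878 · 0.3652 / 0.0196
  = 133.93
Design effect: 1.9 × 133.93 = 254.46.
Round up → n = 255 per group.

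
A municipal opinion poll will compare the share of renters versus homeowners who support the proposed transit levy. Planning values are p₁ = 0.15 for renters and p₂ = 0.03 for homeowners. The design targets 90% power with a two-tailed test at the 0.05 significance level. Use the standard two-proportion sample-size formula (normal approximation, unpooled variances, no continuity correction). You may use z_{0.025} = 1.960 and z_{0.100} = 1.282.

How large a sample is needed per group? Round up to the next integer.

n = 115 per group

n = (z_{α/2} + z_β)² · [p₁(1−p₁) + p₂(1−p₂)] / (p₁ − p₂)²
  = (1.960 + 1.282)² · (0.15·0.85 + 0.03·0.97) / (0.12)²
  = (3.242)² · (0.1275 + 0.0291) / 0.0144
  = 10.5106 · 0.1566 / 0.0144
  = 114.30
Round up → n = 115 per group.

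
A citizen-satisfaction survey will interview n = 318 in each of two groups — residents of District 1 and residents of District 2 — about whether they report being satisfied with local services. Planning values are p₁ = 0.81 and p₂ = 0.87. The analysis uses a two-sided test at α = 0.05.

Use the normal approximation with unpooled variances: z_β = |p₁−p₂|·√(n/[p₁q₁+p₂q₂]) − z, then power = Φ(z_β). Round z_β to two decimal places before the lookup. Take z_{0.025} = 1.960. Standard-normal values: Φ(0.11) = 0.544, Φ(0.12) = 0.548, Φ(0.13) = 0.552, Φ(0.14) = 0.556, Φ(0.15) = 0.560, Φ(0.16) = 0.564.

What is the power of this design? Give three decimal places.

Power ≈ 0.544

z_β = |p₁−p₂|·√(n/[p₁q₁+p₂q₂]) − z_{α/2}
    = 0.06 · √(318/0.2670) − 1.960
    = 0.06 · 34.5110 − 1.960
    = 2.0707 − 1.960 = 0.1107 → 0.11
Power = Φ(0.11) = 0.544.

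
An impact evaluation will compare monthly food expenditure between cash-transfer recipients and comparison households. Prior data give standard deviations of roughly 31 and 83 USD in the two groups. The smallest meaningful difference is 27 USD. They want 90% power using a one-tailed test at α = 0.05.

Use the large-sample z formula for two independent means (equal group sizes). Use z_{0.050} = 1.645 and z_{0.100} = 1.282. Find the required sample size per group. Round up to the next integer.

n = 93 per group

n = (z_α + z_β)² · (σ₁² + σ₂²) / δ²
  = (1.645 + 1.282)² · (31² + 83² = 7850) / 27²
  = 8.5673 · 7850 / 729
  = 92.25
Round up → n = 93 per group.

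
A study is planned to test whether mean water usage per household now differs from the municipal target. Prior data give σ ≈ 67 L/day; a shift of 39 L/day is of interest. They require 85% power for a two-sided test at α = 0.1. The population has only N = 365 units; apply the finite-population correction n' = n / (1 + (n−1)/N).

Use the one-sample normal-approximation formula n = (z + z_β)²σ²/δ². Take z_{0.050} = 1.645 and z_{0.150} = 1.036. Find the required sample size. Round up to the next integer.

n = 21

n = (z_{α/2} + z_β)² · σ² / δ²
  = (1.645 + 1.036)² · 67² / 39²
  = 7.1878 · 4489 / 1521
  = 21.21
Finite-population correction (N = 365): 21.21 / (1 + (21.21 − 1)/365) = 20.10.
Round up → n = 21.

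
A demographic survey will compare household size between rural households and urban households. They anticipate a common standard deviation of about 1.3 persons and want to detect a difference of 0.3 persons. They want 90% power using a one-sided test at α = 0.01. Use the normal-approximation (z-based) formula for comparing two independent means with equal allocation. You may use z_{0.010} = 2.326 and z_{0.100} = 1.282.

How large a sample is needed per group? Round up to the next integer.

n = 489 per group

n = (z_α + z_β)² · (σ₁² + σ₂²) / δ²
  = (2.326 + 1.282)² · (2·1.3² = 3.38) / 0.3²
  = 13.0177 · 3.38 / 0.09
  = 488.89
Round up → n = 489 per group.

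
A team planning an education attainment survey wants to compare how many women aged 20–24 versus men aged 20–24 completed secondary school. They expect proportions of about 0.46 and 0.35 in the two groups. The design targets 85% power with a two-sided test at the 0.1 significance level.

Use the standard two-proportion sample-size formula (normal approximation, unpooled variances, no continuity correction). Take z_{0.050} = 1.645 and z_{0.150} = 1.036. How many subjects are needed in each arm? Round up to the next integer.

n = 283 per group

n = (z_{α/2} + z_β)² · [p₁(1−p₁) + p₂(1−p₂)] / (p₁ − p₂)²
  = (1.645 + 1.036)² · (0.46·0.54 + 0.35·0.65) / (0.11)²
  = (2.681)² · (0.2484 + 0.2275) / 0.0121
  = 7.1878 · 0.4759 / 0.0121
  = 282.70
Round up → n = 283 per group.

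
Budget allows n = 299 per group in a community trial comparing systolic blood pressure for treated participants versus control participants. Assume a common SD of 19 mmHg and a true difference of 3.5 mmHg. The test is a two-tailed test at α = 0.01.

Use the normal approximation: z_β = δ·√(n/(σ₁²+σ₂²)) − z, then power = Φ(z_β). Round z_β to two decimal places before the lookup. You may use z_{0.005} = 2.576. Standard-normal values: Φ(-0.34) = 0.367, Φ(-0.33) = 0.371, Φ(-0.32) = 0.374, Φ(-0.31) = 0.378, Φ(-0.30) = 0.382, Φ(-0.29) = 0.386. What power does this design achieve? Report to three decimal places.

z_β = δ·√(n/(σ₁²+σ₂²)) − z_{α/2}
    = 3.5 · √(299/722) − 2.576
    = 3.5 · 0.64353 − 2.576
    = 2.2523 − 2.576 = -0.3237 → -0.32
Power = Φ(-0.32) = 0.374.

Power ≈ 0.374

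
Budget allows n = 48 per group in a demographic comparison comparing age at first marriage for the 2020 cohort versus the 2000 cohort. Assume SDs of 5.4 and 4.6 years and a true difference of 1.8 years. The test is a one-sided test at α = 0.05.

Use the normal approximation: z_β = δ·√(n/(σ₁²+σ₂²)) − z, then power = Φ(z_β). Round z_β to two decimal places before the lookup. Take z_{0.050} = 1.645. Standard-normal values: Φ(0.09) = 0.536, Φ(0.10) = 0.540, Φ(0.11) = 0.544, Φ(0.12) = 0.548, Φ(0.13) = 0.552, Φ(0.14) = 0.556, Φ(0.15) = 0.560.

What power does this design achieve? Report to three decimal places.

z_β = δ·√(n/(σ₁²+σ₂²)) − z_α
    = 1.8 · √(48/50.32) − 1.645
    = 1.8 · 0.97668 − 1.645
    = 1.7580 − 1.645 = 0.1130 → 0.11
Power = Φ(0.11) = 0.544.

Power ≈ 0.544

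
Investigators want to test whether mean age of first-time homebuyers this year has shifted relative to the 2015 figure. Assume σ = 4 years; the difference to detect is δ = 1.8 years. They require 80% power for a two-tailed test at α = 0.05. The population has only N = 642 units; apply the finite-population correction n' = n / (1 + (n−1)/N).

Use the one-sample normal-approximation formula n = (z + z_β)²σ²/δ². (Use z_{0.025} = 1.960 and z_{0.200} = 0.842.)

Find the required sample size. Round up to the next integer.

n = (z_{α/2} + z_β)² · σ² / δ²
  = (1.960 + 0.842)² · 4² / 1.8²
  = 7.8512 · 16 / 3.24
  = 38.77
Finite-population correction (N = 642): 38.77 / (1 + (38.77 − 1)/642) = 36.62.
Round up → n = 37.

n = 37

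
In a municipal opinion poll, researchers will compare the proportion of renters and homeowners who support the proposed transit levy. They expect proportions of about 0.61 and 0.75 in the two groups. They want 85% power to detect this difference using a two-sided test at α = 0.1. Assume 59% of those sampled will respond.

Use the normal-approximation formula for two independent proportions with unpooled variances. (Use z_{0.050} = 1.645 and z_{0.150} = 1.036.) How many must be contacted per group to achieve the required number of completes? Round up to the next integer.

n = (z_{α/2} + z_β)² · [p₁(1−p₁) + p₂(1−p₂)] / (p₁ − p₂)²
  = (1.645 + 1.036)² · (0.61·0.39 + 0.75·0.25) / (-0.14)²
  = (2.681)² · (0.2379 + 0.1875) / 0.0196
  = 7.1878 · 0.4254 / 0.0196
  = 156.00
Adjust for 59% response: 156.00 / 0.59 = 264.41.
Round up → n = 265 per group.

n = 265 per group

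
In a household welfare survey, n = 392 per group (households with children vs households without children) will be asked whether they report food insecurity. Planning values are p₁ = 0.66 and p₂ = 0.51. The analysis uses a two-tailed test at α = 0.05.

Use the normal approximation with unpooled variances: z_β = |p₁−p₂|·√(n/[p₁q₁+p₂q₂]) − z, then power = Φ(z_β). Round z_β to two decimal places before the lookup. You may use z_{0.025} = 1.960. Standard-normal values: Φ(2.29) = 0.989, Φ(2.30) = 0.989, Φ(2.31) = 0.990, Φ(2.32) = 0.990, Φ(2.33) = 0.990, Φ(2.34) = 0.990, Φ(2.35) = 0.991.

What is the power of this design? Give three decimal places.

z_β = |p₁−p₂|·√(n/[p₁q₁+p₂q₂]) − z_{α/2}
    = 0.15 · √(392/0.4743) − 1.960
    = 0.15 · 28.7486 − 1.960
    = 4.3123 − 1.960 = 2.3523 → 2.35
Power = Φ(2.35) = 0.991.

Power ≈ 0.991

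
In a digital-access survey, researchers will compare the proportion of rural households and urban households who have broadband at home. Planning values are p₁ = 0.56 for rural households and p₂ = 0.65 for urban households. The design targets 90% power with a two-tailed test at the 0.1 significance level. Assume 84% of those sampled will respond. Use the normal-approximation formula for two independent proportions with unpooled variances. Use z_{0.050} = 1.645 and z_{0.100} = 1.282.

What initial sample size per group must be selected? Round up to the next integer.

n = (z_{α/2} + z_β)² · [p₁(1−p₁) + p₂(1−p₂)] / (p₁ − p₂)²
  = (1.645 + 1.282)² · (0.56·0.44 + 0.65·0.35) / (-0.09)²
  = (2.927)² · (0.2464 + 0.2275) / 0.0081
  = 8.5673 · 0.4739 / 0.0081
  = 501.24
Adjust for 84% response: 501.24 / 0.84 = 596.72.
Round up → n = 597 per group.

n = 597 per group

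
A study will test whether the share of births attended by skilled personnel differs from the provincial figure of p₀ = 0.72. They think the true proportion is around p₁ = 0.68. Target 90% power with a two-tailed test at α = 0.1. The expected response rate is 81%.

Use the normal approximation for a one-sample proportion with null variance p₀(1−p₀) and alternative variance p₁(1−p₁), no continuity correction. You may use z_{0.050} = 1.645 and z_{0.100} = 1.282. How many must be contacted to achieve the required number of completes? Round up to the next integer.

n = [z_{α/2}·√(p₀q₀) + z_β·√(p₁q₁)]² / (p₁ − p₀)²
  = [1.645·√(0.72·0.28) + 1.282·√(0.68·0.32)]² / (-0.04)²
  = [1.645·0.4490 + 1.282·0.4665]² / 0.0016
  = [1.3366]² / 0.0016
  = 1116.60
Adjust for 81% response: 1116.60 / 0.81 = 1378.52.
Round up → n = 1379.

n = 1379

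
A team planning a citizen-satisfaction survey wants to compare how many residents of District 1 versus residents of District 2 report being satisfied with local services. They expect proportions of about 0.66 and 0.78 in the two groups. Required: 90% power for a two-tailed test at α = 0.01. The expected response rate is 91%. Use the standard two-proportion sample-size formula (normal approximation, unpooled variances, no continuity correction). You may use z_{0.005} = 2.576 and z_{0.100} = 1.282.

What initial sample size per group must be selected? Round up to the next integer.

n = (z_{α/2} + z_β)² · [p₁(1−p₁) + p₂(1−p₂)] / (p₁ − p₂)²
  = (2.576 + 1.282)² · (0.66·0.34 + 0.78·0.22) / (-0.12)²
  = (3.858)² · (0.2244 + 0.1716) / 0.0144
  = 14.8842 · 0.3960 / 0.0144
  = 409.31
Adjust for 91% response: 409.31 / 0.91 = 449.80.
Round up → n = 450 per group.

n = 450 per group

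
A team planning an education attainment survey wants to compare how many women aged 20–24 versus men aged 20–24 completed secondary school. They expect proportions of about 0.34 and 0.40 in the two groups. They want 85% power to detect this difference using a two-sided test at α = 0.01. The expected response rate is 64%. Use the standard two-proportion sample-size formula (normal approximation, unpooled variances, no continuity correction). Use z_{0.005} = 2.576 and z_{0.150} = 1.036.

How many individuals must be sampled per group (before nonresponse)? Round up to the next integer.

n = (z_{α/2} + z_β)² · [p₁(1−p₁) + p₂(1−p₂)] / (p₁ − p₂)²
  = (2.576 + 1.036)² · (0.34·0.66 + 0.40·0.60) / (-0.06)²
  = (3.612)² · (0.2244 + 0.2400) / 0.0036
  = 13.0465 · 0.4644 / 0.0036
  = 1683.00
Adjust for 64% response: 1683.00 / 0.64 = 2629.69.
Round up → n = 2630 per group.

n = 2630 per group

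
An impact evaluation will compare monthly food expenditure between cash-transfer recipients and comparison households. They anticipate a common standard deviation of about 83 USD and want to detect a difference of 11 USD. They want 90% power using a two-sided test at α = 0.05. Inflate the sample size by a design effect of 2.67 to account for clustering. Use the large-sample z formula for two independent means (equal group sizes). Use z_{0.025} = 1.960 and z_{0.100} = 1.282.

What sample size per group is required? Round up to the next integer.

n = (z_{α/2} + z_β)² · (σ₁² + σ₂²) / δ²
  = (1.960 + 1.282)² · (2·83² = 13778) / 11²
  = 10.5106 · 13778 / 121
  = 1196.81
Design effect: 2.67 × 1196.81 = 3195.49.
Round up → n = 3196 per group.

n = 3196 per group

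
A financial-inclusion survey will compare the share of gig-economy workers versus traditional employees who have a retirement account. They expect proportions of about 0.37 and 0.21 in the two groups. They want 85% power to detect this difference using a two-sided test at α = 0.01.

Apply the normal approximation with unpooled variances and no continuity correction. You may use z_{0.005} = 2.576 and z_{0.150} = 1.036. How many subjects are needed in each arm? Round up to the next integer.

n = (z_{α/2} + z_β)² · [p₁(1−p₁) + p₂(1−p₂)] / (p₁ − p₂)²
  = (2.576 + 1.036)² · (0.37·0.63 + 0.21·0.79) / (0.16)²
  = (3.612)² · (0.2331 + 0.1659) / 0.0256
  = 13.0465 · 0.3990 / 0.0256
  = 203.34
Round up → n = 204 per group.

n = 204 per group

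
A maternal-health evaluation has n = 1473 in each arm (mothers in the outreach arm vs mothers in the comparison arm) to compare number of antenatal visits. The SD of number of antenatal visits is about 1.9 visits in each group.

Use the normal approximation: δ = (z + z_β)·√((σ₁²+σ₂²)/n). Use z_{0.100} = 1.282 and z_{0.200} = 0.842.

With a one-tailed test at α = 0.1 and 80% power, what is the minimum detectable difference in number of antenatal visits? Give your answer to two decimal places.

δ = (z_α + z_β) · √((σ₁²+σ₂²)/n)
  = (1.282 + 0.842) · √(7.22/1473)
  = 2.124 · √0.0049
  = 2.124 · 0.0700
  = 0.1487

Minimum detectable difference ≈ 0.15 visits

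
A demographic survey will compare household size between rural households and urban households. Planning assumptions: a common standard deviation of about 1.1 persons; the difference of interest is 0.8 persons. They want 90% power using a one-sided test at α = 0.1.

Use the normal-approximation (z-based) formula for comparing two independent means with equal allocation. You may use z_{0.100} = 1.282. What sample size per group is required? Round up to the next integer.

n = (z_α + z_β)² · (σ₁² + σ₂²) / δ²
  = (1.282 + 1.282)² · (2·1.1² = 2.42) / 0.8²
  = 6.5741 · 2.42 / 0.64
  = 24.86
Round up → n = 25 per group.

n = 25 per group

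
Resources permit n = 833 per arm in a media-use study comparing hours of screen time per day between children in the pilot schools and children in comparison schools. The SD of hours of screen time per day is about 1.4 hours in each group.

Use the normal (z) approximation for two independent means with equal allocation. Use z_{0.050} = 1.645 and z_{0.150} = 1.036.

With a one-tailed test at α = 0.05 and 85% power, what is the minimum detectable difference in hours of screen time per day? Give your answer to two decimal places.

Minimum detectable difference ≈ 0.18 hours

δ = (z_α + z_β) · √((σ₁²+σ₂²)/n)
  = (1.645 + 1.036) · √(3.92/833)
  = 2.681 · √0.00471
  = 2.681 · 0.0686
  = 0.1839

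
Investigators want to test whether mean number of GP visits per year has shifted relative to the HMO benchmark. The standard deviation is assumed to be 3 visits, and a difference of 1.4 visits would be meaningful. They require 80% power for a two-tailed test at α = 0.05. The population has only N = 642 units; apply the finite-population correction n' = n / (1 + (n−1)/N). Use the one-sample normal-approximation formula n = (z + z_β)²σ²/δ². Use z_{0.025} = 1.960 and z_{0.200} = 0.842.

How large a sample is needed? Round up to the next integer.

n = (z_{α/2} + z_β)² · σ² / δ²
  = (1.960 + 0.842)² · 3² / 1.4²
  = 7.8512 · 9 / 1.96
  = 36.05
Finite-population correction (N = 642): 36.05 / (1 + (36.05 − 1)/642) = 34.19.
Round up → n = 35.

n = 35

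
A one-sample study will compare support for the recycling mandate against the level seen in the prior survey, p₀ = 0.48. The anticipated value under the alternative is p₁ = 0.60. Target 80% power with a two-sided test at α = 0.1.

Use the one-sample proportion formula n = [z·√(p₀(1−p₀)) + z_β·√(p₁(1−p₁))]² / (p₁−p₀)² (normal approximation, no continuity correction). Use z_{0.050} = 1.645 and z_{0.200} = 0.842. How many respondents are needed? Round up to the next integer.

n = [z_{α/2}·√(p₀q₀) + z_β·√(p₁q₁)]² / (p₁ − p₀)²
  = [1.645·√(0.48·0.52) + 0.842·√(0.60·0.40)]² / (0.12)²
  = [1.645·0.4996 + 0.842·0.4899]² / 0.0144
  = [1.2343]² / 0.0144
  = 105.80
Round up → n = 106.

n = 106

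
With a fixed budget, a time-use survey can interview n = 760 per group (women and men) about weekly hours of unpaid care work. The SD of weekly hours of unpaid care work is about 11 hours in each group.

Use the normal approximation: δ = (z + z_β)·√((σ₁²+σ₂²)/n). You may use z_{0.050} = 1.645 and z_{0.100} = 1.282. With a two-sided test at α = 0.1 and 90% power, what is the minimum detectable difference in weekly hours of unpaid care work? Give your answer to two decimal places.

δ = (z_{α/2} + z_β) · √((σ₁²+σ₂²)/n)
  = (1.645 + 1.282) · √(242/760)
  = 2.927 · √0.31842
  = 2.927 · 0.5643
  = 1.6517

Minimum detectable difference ≈ 1.65 hours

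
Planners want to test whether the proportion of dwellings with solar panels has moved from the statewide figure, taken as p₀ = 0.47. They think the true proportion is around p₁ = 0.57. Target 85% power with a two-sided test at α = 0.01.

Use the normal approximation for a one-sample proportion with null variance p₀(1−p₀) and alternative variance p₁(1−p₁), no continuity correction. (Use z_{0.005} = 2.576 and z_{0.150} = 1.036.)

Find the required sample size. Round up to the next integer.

n = [z_{α/2}·√(p₀q₀) + z_β·√(p₁q₁)]² / (p₁ − p₀)²
  = [2.576·√(0.47·0.53) + 1.036·√(0.57·0.43)]² / (0.10)²
  = [2.576·0.4991 + 1.036·0.4951]² / 0.0100
  = [1.7986]² / 0.0100
  = 323.49
Round up → n = 324.

n = 324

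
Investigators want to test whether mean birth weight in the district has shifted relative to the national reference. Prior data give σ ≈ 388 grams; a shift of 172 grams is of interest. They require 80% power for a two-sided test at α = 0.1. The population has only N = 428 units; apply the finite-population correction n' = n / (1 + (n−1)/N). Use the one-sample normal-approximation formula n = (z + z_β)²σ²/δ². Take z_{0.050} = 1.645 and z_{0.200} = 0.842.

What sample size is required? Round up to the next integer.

n = 30

n = (z_{α/2} + z_β)² · σ² / δ²
  = (1.645 + 0.842)² · 388² / 172²
  = 6.1852 · 150544 / 29584
  = 31.47
Finite-population correction (N = 428): 31.47 / (1 + (31.47 − 1)/428) = 29.38.
Round up → n = 30.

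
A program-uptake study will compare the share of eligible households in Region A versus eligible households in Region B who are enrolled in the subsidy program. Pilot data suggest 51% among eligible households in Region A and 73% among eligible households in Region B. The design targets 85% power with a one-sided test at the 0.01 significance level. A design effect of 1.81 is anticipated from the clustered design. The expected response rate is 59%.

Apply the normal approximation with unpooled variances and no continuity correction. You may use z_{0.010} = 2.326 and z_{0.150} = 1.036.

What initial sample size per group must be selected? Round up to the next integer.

n = (z_α + z_β)² · [p₁(1−p₁) + p₂(1−p₂)] / (p₁ − p₂)²
  = (2.326 + 1.036)² · (0.51·0.49 + 0.73·0.27) / (-0.22)²
  = (3.362)² · (0.2499 + 0.1971) / 0.0484
  = 11.3030 · 0.4470 / 0.0484
  = 104.39
Design effect: 1.81 × 104.39 = 188.95.
Adjust for 59% response: 188.95 / 0.59 = 320.25.
Round up → n = 321 per group.

n = 321 per group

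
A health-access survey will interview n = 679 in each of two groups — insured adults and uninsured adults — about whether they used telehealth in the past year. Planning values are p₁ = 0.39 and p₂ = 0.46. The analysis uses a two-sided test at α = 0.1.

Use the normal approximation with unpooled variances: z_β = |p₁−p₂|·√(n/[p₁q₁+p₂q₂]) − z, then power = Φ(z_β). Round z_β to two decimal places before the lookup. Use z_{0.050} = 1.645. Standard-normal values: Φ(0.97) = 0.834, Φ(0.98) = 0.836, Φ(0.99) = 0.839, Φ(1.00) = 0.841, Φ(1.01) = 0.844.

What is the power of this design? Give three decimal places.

z_β = |p₁−p₂|·√(n/[p₁q₁+p₂q₂]) − z_{α/2}
    = 0.07 · √(679/0.4863) − 1.645
    = 0.07 · 37.3665 − 1.645
    = 2.6157 − 1.645 = 0.9707 → 0.97
Power = Φ(0.97) = 0.834.

Power ≈ 0.834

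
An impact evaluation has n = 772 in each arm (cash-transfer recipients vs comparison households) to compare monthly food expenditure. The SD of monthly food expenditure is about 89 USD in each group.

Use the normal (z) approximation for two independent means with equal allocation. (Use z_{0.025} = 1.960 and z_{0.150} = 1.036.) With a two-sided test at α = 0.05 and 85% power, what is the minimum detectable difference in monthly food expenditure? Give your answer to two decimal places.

Minimum detectable difference ≈ 13.57 USD

δ = (z_{α/2} + z_β) · √((σ₁²+σ₂²)/n)
  = (1.960 + 1.036) · √(15842/772)
  = 2.996 · √20.5207
  = 2.996 · 4.5300
  = 13.5718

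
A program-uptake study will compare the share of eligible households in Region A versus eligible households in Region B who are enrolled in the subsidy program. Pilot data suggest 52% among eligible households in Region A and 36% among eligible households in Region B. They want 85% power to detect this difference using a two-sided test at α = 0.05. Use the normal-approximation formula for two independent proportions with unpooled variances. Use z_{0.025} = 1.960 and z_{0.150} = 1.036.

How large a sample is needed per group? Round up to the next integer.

n = (z_{α/2} + z_β)² · [p₁(1−p₁) + p₂(1−p₂)] / (p₁ − p₂)²
  = (1.960 + 1.036)² · (0.52·0.48 + 0.36·0.64) / (0.16)²
  = (2.996)² · (0.2496 + 0.2304) / 0.0256
  = 8.9760 · 0.4800 / 0.0256
  = 168.30
Round up → n = 169 per group.

n = 169 per group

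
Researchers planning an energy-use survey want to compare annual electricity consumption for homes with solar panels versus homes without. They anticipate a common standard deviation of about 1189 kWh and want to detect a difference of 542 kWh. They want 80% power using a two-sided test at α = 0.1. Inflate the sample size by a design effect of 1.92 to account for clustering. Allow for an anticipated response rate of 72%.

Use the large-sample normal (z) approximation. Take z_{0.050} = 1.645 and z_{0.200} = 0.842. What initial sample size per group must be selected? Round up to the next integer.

n = 159 per group

n = (z_{α/2} + z_β)² · (σ₁² + σ₂²) / δ²
  = (1.645 + 0.842)² · (2·1189² = 2827442) / 542²
  = 6.1852 · 2827442 / 293764
  = 59.53
Design effect: 1.92 × 59.53 = 114.30.
Adjust for 72% response: 114.30 / 0.72 = 158.75.
Round up → n = 159 per group.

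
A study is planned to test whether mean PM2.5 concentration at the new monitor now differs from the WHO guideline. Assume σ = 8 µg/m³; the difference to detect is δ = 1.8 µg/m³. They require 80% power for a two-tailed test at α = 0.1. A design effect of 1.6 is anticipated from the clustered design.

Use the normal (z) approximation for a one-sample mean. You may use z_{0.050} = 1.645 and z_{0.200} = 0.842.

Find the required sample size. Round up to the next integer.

n = (z_{α/2} + z_β)² · σ² / δ²
  = (1.645 + 0.842)² · 8² / 1.8²
  = 6.1852 · 64 / 3.24
  = 122.18
Design effect: 1.6 × 122.18 = 195.48.
Round up → n = 196.

n = 196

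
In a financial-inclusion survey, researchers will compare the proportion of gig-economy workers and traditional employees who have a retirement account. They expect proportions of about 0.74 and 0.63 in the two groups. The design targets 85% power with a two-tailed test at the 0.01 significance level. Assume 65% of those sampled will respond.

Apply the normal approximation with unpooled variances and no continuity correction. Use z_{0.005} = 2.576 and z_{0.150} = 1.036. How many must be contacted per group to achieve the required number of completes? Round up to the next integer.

n = (z_{α/2} + z_β)² · [p₁(1−p₁) + p₂(1−p₂)] / (p₁ − p₂)²
  = (2.576 + 1.036)² · (0.74·0.26 + 0.63·0.37) / (0.11)²
  = (3.612)² · (0.1924 + 0.2331) / 0.0121
  = 13.0465 · 0.4255 / 0.0121
  = 458.79
Adjust for 65% response: 458.79 / 0.65 = 705.82.
Round up → n = 706 per group.

n = 706 per group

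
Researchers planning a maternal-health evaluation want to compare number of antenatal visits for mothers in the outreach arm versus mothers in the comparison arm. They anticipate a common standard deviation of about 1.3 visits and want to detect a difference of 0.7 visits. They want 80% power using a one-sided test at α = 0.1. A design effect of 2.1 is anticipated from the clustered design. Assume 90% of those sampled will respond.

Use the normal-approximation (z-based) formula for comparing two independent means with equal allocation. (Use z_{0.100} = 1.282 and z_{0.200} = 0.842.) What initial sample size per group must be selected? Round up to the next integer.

n = 73 per group

n = (z_α + z_β)² · (σ₁² + σ₂²) / δ²
  = (1.282 + 0.842)² · (2·1.3² = 3.38) / 0.7²
  = 4.5114 · 3.38 / 0.49
  = 31.12
Design effect: 2.1 × 31.12 = 65.35.
Adjust for 90% response: 65.35 / 0.90 = 72.61.
Round up → n = 73 per group.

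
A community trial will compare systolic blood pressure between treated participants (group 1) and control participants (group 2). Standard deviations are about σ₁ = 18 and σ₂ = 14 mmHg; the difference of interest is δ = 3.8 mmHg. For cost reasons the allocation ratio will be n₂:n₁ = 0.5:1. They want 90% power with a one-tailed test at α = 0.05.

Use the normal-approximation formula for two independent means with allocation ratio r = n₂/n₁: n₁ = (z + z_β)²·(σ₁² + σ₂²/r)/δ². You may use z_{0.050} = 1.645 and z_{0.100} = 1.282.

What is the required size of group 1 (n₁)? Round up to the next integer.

n₁ = (z_α + z_β)² · (σ₁² + σ₂²/r) / δ²
   = (1.645 + 1.282)² · (18² + 14²/0.5) / 3.8²
   = 8.5673 · (324 + 392) / 14.44
   = 8.5673 · 716 / 14.44
   = 424.81
Round up → n₁ = 425; n₂ = r·n₁ = 0.5 × 425 = 213.

n₁ = 425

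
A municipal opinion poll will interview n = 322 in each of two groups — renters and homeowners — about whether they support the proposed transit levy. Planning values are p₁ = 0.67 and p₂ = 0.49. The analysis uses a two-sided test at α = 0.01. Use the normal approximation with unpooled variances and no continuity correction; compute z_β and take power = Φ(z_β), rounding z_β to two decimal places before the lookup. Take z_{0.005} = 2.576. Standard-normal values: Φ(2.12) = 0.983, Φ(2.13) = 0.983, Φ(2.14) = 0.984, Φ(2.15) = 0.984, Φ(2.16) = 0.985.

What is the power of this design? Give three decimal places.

Power ≈ 0.983

z_β = |p₁−p₂|·√(n/[p₁q₁+p₂q₂]) − z_{α/2}
    = 0.18 · √(322/0.4710) − 2.576
    = 0.18 · 26.1467 − 2.576
    = 4.7064 − 2.576 = 2.1304 → 2.13
Power = Φ(2.13) = 0.983.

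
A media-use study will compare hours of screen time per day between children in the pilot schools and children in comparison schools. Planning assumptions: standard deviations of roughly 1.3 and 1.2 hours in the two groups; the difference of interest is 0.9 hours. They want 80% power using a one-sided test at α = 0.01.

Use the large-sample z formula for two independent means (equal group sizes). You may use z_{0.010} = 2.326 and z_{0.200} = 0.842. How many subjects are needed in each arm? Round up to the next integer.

n = 39 per group

n = (z_α + z_β)² · (σ₁² + σ₂²) / δ²
  = (2.326 + 0.842)² · (1.3² + 1.2² = 3.13) / 0.9²
  = 10.0362 · 3.13 / 0.81
  = 38.78
Round up → n = 39 per group.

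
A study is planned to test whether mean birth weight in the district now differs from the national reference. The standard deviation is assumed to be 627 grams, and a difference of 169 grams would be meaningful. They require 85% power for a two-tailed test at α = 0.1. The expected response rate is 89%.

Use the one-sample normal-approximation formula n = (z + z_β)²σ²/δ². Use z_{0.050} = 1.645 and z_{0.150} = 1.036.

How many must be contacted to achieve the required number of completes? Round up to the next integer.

n = 112

n = (z_{α/2} + z_β)² · σ² / δ²
  = (1.645 + 1.036)² · 627² / 169²
  = 7.1878 · 393129 / 28561
  = 98.94
Adjust for 89% response: 98.94 / 0.89 = 111.16.
Round up → n = 112.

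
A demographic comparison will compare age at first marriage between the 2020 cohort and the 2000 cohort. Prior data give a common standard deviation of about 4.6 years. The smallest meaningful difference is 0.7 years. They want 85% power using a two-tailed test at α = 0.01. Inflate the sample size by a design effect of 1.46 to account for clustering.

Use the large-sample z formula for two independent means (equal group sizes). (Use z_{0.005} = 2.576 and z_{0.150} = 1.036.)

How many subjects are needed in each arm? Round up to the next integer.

n = 1646 per group

n = (z_{α/2} + z_β)² · (σ₁² + σ₂²) / δ²
  = (2.576 + 1.036)² · (2·4.6² = 42.32) / 0.7²
  = 13.0465 · 42.32 / 0.49
  = 1126.80
Design effect: 1.46 × 1126.80 = 1645.12.
Round up → n = 1646 per group.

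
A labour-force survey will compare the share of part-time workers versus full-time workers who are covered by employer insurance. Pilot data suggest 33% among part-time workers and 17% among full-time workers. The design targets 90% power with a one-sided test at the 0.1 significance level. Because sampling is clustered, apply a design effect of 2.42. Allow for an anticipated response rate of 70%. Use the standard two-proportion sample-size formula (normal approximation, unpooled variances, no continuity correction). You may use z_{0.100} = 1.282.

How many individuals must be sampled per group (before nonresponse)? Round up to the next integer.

n = 322 per group

n = (z_α + z_β)² · [p₁(1−p₁) + p₂(1−p₂)] / (p₁ − p₂)²
  = (1.282 + 1.282)² · (0.33·0.67 + 0.17·0.83) / (0.16)²
  = (2.564)² · (0.2211 + 0.1411) / 0.0256
  = 6.5741 · 0.3622 / 0.0256
  = 93.01
Design effect: 2.42 × 93.01 = 225.09.
Adjust for 70% response: 225.09 / 0.70 = 321.56.
Round up → n = 322 per group.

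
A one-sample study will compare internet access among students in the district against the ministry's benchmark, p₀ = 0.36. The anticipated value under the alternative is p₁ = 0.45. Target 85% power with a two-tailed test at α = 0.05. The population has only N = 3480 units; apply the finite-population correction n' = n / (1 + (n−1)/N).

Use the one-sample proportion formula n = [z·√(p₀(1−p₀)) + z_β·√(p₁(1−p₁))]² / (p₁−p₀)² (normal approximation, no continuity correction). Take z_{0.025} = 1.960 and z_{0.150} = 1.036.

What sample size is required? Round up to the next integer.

n = [z_{α/2}·√(p₀q₀) + z_β·√(p₁q₁)]² / (p₁ − p₀)²
  = [1.960·√(0.36·0.64) + 1.036·√(0.45·0.55)]² / (0.09)²
  = [1.960·0.4800 + 1.036·0.4975]² / 0.0081
  = [1.4562]² / 0.0081
  = 261.79
Finite-population correction (N = 3480): 261.79 / (1 + (261.79 − 1)/3480) = 243.54.
Round up → n = 244.

n = 244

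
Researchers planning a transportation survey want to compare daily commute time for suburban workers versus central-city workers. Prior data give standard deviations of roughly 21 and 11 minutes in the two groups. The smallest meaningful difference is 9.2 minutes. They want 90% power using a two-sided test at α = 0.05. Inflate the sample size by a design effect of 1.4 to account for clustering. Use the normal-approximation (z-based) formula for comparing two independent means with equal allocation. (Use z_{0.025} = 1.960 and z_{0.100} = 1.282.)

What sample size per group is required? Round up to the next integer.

n = (z_{α/2} + z_β)² · (σ₁² + σ₂²) / δ²
  = (1.960 + 1.282)² · (21² + 11² = 562) / 9.2²
  = 10.5106 · 562 / 84.64
  = 69.79
Design effect: 1.4 × 69.79 = 97.70.
Round up → n = 98 per group.

n = 98 per group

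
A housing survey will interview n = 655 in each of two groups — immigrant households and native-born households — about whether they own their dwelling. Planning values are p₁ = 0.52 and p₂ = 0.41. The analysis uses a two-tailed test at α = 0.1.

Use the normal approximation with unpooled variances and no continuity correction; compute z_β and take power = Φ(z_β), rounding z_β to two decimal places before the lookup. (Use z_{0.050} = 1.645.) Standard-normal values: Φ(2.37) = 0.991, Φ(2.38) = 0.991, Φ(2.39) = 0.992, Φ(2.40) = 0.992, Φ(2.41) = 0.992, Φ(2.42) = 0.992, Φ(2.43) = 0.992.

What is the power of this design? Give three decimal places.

z_β = |p₁−p₂|·√(n/[p₁q₁+p₂q₂]) − z_{α/2}
    = 0.11 · √(655/0.4915) − 1.645
    = 0.11 · 36.5055 − 1.645
    = 4.0156 − 1.645 = 2.3706 → 2.37
Power = Φ(2.37) = 0.991.

Power ≈ 0.991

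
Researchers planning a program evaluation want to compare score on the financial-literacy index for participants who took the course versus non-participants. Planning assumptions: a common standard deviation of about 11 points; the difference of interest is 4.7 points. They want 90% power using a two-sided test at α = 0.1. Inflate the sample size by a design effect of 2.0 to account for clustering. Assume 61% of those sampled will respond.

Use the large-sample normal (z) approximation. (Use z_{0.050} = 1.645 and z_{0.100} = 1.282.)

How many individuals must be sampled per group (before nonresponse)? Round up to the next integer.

n = (z_{α/2} + z_β)² · (σ₁² + σ₂²) / δ²
  = (1.645 + 1.282)² · (2·11² = 242) / 4.7²
  = 8.5673 · 242 / 22.09
  = 93.86
Design effect: 2.0 × 93.86 = 187.71.
Adjust for 61% response: 187.71 / 0.61 = 307.73.
Round up → n = 308 per group.

n = 308 per group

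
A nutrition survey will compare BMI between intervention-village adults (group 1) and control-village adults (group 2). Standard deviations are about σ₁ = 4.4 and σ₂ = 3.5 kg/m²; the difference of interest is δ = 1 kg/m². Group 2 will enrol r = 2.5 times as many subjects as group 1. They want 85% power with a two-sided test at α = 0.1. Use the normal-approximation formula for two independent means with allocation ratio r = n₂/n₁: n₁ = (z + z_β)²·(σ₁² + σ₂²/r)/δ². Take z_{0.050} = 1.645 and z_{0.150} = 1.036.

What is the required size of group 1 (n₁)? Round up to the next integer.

n₁ = 175

n₁ = (z_{α/2} + z_β)² · (σ₁² + σ₂²/r) / δ²
   = (1.645 + 1.036)² · (4.4² + 3.5²/2.5) / 1²
   = 7.1878 · (19.36 + 4.9) / 1
   = 7.1878 · 24.26 / 1
   = 174.38
Round up → n₁ = 175; n₂ = r·n₁ = 2.5 × 175 = 438.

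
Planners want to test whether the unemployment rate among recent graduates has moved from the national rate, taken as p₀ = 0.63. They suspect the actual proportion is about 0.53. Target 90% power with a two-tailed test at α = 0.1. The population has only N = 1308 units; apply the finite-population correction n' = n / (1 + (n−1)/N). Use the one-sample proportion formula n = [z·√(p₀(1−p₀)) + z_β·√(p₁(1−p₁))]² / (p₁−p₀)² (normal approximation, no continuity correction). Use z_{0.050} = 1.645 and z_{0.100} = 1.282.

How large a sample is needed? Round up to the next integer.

n = 178

n = [z_{α/2}·√(p₀q₀) + z_β·√(p₁q₁)]² / (p₁ − p₀)²
  = [1.645·√(0.63·0.37) + 1.282·√(0.53·0.47)]² / (-0.10)²
  = [1.645·0.4828 + 1.282·0.4991]² / 0.0100
  = [1.4341]² / 0.0100
  = 205.65
Finite-population correction (N = 1308): 205.65 / (1 + (205.65 − 1)/1308) = 177.83.
Round up → n = 178.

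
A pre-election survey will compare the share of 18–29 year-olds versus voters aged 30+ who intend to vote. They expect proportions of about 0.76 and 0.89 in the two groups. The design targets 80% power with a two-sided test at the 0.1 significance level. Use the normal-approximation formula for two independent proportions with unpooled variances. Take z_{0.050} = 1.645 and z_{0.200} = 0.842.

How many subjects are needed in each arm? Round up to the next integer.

n = (z_{α/2} + z_β)² · [p₁(1−p₁) + p₂(1−p₂)] / (p₁ − p₂)²
  = (1.645 + 0.842)² · (0.76·0.24 + 0.89·0.11) / (-0.13)²
  = (2.487)² · (0.1824 + 0.0979) / 0.0169
  = 6.1852 · 0.2803 / 0.0169
  = 102.59
Round up → n = 103 per group.

n = 103 per group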